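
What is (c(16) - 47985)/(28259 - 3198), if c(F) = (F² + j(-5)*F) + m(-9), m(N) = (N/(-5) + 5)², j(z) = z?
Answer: -1194069/626525 ≈ -1.9059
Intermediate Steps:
m(N) = (5 - N/5)² (m(N) = (N*(-⅕) + 5)² = (-N/5 + 5)² = (5 - N/5)²)
c(F) = 1156/25 + F² - 5*F (c(F) = (F² - 5*F) + (-25 - 9)²/25 = (F² - 5*F) + (1/25)*(-34)² = (F² - 5*F) + (1/25)*1156 = (F² - 5*F) + 1156/25 = 1156/25 + F² - 5*F)
(c(16) - 47985)/(28259 - 3198) = ((1156/25 + 16² - 5*16) - 47985)/(28259 - 3198) = ((1156/25 + 256 - 80) - 47985)/25061 = (5556/25 - 47985)*(1/25061) = -1194069/25*1/25061 = -1194069/626525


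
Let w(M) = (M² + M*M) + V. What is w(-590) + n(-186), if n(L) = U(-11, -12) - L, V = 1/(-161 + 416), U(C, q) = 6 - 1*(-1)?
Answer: 177580216/255 ≈ 6.9639e+5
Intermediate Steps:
U(C, q) = 7 (U(C, q) = 6 + 1 = 7)
V = 1/255 ≈ 0.0039216
n(L) = 7 - L
w(M) = 1/255 + 2*M² (w(M) = (M² + M*M) + 1/255 = (M² + M²) + 1/255 = 2*M² + 1/255 = 1/255 + 2*M²)
w(-590) + n(-186) = (1/255 + 2*(-590)²) + (7 - 1*(-186)) = (1/255 + 2*348100) + (7 + 186) = (1/255 + 696200) + 193 = 177531001/255 + 193 = 177580216/255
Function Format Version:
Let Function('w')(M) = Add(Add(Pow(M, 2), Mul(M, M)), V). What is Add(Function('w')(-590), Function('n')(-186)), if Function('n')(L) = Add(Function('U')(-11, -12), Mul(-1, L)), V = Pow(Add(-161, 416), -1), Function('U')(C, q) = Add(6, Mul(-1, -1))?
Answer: Rational(177580216, 255) ≈ 6.9639e+5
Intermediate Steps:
Function('U')(C, q) = 7 (Function('U')(C, q) = Add(6, 1) = 7)
V = Rational(1, 255) (V = Pow(255, -1) = Rational(1, 255) ≈ 0.0039216)
Function('n')(L) = Add(7, Mul(-1, L))
Function('w')(M) = Add(Rational(1, 255), Mul(2, Pow(M, 2))) (Function('w')(M) = Add(Add(Pow(M, 2), Mul(M, M)), Rational(1, 255)) = Add(Add(Pow(M, 2), Pow(M, 2)), Rational(1, 255)) = Add(Mul(2, Pow(M, 2)), Rational(1, 255)) = Add(Rational(1, 255), Mul(2, Pow(M, 2))))
Add(Function('w')(-590), Function('n')(-186)) = Add(Add(Rational(1, 255), Mul(2, Pow(-590, 2))), Add(7, Mul(-1, -186))) = Add(Add(Rational(1, 255), Mul(2, 348100)), Add(7, 186)) = Add(Add(Rational(1, 255), 696200), 193) = Add(Rational(177531001, 255), 193) = Rational(177580216, 255)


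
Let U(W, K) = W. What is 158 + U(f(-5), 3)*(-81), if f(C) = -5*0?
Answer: 158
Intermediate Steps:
f(C) = 0
158 + U(f(-5), 3)*(-81) = 158 + 0*(-81) = 158 + 0 = 158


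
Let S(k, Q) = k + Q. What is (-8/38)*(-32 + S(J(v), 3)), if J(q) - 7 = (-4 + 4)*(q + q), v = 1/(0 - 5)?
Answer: 88/19 ≈ 4.6316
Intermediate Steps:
v = -1/5 (v = 1/(-5) = -1/5 ≈ -0.20000)
J(q) = 7 (J(q) = 7 + (-4 + 4)*(q + q) = 7 + 0*(2*q) = 7 + 0 = 7)
S(k, Q) = Q + k
(-8/38)*(-32 + S(J(v), 3)) = (-8/38)*(-32 + (3 + 7)) = (-8*1/38)*(-32 + 10) = -4/19*(-22) = 88/19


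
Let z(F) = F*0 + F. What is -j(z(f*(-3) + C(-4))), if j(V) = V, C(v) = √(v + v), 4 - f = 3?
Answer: 3 - 2*I*√2 ≈ 3.0 - 2.8284*I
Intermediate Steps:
f = 1 (f = 4 - 1*3 = 4 - 3 = 1)
C(v) = √2*√v (C(v) = √(2*v) = √2*√v)
z(F) = F (z(F) = 0 + F = F)
-j(z(f*(-3) + C(-4))) = -(1*(-3) + √2*√(-4)) = -(-3 + √2*(2*I)) = -(-3 + 2*I*√2) = 3 - 2*I*√2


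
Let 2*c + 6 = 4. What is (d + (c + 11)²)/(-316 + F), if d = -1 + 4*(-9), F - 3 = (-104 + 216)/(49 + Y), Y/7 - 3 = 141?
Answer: -3171/15749 ≈ -0.20135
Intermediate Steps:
c = -1 (c = -3 + (½)*4 = -3 + 2 = -1)
Y = 1008 (Y = 21 + 7*141 = 21 + 987 = 1008)
F = 469/151 (F = 3 + (-104 + 216)/(49 + 1008) = 3 + 112/1057 = 3 + 112*(1/1057) = 3 + 16/151 = 469/151 ≈ 3.1060)
d = -37 (d = -1 - 36 = -37)
(d + (c + 11)²)/(-316 + F) = (-37 + (-1 + 11)²)/(-316 + 469/151) = (-37 + 10²)/(-47247/151) = (-37 + 100)*(-151/47247) = 63*(-151/47247) = -3171/15749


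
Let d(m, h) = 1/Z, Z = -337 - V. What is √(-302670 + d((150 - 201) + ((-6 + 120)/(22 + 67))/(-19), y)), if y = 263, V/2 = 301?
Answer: 13*I*√1579115361/939 ≈ 550.15*I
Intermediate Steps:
V = 602 (V = 2*301 = 602)
Z = -939 (Z = -337 - 1*602 = -337 - 602 = -939)
d(m, h) = -1/939 (d(m, h) = 1/(-939) = -1/939)
√(-302670 + d((150 - 201) + ((-6 + 120)/(22 + 67))/(-19), y)) = √(-302670 - 1/939) = √(-284207131/939) = 13*I*√1579115361/939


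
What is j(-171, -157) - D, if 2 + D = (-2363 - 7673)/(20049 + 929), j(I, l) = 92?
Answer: 990984/10489 ≈ 94.478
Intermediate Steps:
D = -25996/10489 (D = -2 + (-2363 - 7673)/(20049 + 929) = -2 - 10036/20978 = -2 - 10036*1/20978 = -2 - 5018/10489 = -25996/10489 ≈ -2.4784)
j(-171, -157) - D = 92 - 1*(-25996/10489) = 92 + 25996/10489 = 990984/10489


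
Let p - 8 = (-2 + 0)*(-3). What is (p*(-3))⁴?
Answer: 3111696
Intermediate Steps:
p = 14 (p = 8 + (-2 + 0)*(-3) = 8 - 2*(-3) = 8 + 6 = 14)
(p*(-3))⁴ = (14*(-3))⁴ = (-42)⁴ = 3111696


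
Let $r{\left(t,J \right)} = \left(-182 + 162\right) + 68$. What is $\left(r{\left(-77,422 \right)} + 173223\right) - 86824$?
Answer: $86447$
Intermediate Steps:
$r{\left(t,J \right)} = 48$ ($r{\left(t,J \right)} = -20 + 68 = 48$)
$\left(r{\left(-77,422 \right)} + 173223\right) - 86824 = \left(48 + 173223\right) - 86824 = 173271 - 86824 = 86447$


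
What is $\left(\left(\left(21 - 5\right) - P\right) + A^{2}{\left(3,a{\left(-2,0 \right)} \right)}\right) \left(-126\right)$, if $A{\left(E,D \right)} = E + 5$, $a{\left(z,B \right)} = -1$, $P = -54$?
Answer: $-16884$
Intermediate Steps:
$A{\left(E,D \right)} = 5 + E$
$\left(\left(\left(21 - 5\right) - P\right) + A^{2}{\left(3,a{\left(-2,0 \right)} \right)}\right) \left(-126\right) = \left(\left(\left(21 - 5\right) - -54\right) + \left(5 + 3\right)^{2}\right) \left(-126\right) = \left(\left(\left(21 - 5\right) + 54\right) + 8^{2}\right) \left(-126\right) = \left(\left(16 + 54\right) + 64\right) \left(-126\right) = \left(70 + 64\right) \left(-126\right) = 134 \left(-126\right) = -16884$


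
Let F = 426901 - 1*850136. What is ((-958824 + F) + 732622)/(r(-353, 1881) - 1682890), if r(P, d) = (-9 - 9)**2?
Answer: 649437/1682566 ≈ 0.38598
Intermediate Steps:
F = -423235 (F = 426901 - 850136 = -423235)
r(P, d) = 324 (r(P, d) = (-18)**2 = 324)
((-958824 + F) + 732622)/(r(-353, 1881) - 1682890) = ((-958824 - 423235) + 732622)/(324 - 1682890) = (-1382059 + 732622)/(-1682566) = -649437*(-1/1682566) = 649437/1682566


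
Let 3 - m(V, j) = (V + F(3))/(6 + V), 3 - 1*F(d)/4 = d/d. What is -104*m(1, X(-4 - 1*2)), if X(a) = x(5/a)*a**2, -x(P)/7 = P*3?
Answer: -1248/7 ≈ -178.29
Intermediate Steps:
F(d) = 8 (F(d) = 12 - 4*d/d = 12 - 4*1 = 12 - 4 = 8)
x(P) = -21*P (x(P) = -7*P*3 = -21*P)
X(a) = -105*a (X(a) = (-105/a)*a**2 = -105*a)
m(V, j) = 3 - (8 + V)/(6 + V) (m(V, j) = 3 - (V + 8)/(6 + V) = 3 - (8 + V)/(6 + V))
-104*m(1, X(-4 - 1*2)) = -208*(5 + 1)/(6 + 1) = -208*6/7 = -104*12/7 = -1248/7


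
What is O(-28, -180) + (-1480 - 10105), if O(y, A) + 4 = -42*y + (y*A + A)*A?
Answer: -885213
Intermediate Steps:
O(y, A) = -4 - 42*y + A*(A + A*y) (O(y, A) = -4 + (-42*y + (y*A + A)*A) = -4 + (-42*y + (A*y + A)*A) = -4 + (-42*y + (A + A*y)*A) = -4 + (-42*y + A*(A + A*y)) = -4 - 42*y + A*(A + A*y))
O(-28, -180) + (-1480 - 10105) = (-4 + (-180)² - 42*(-28) - 28*(-180)²) + (-1480 - 10105) = (-4 + 32400 + 1176 - 28*32400) - 11585 = (-4 + 32400 + 1176 - 907200) - 11585 = -873628 - 11585 = -885213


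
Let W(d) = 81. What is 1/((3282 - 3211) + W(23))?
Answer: 1/152 ≈ 0.0065789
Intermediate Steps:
1/((3282 - 3211) + W(23)) = 1/((3282 - 3211) + 81) = 1/(71 + 81) = 1/152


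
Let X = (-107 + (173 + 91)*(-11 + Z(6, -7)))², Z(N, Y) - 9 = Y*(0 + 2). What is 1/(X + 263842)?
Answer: 1/19021403 ≈ 5.2572e-8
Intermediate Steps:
Z(N, Y) = 9 + 2*Y (Z(N, Y) = 9 + Y*(0 + 2) = 9 + Y*2 = 9 + 2*Y)
X = 18757561 (X = (-107 + (173 + 91)*(-11 + (9 + 2*(-7))))² = (-107 + 264*(-11 + (9 - 14)))² = (-107 + 264*(-11 - 5))² = (-107 + 264*(-16))² = (-107 - 4224)² = (-4331)² = 18757561)
1/(X + 263842) = 1/(18757561 + 263842) = 1/19021403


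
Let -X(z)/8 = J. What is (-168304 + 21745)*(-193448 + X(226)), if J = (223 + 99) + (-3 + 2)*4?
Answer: 28724391528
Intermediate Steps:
J = 318 (J = 322 - 1*4 = 322 - 4 = 318)
X(z) = -2544 (X(z) = -8*318 = -2544)
(-168304 + 21745)*(-193448 + X(226)) = (-168304 + 21745)*(-193448 - 2544) = -146559*(-195992) = 28724391528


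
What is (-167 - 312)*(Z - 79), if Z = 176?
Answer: -46463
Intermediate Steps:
(-167 - 312)*(Z - 79) = (-167 - 312)*(176 - 79) = -479*97 = -46463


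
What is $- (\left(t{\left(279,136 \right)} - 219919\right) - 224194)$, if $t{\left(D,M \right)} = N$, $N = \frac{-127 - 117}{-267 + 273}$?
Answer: $\frac{1332461}{3} \approx 4.4415 \cdot 10^{5}$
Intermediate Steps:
$N = - \frac{122}{3}$ ($N = - \frac{244}{6} = \left(-244\right) \frac{1}{6} = - \frac{122}{3} \approx -40.667$)
$t{\left(D,M \right)} = - \frac{122}{3}$
$- (\left(t{\left(279,136 \right)} - 219919\right) - 224194) = - (\left(- \frac{122}{3} - 219919\right) - 224194) = - (- \frac{659879}{3} - 224194) = \left(-1\right) \left(- \frac{1332461}{3}\right) = \frac{1332461}{3}$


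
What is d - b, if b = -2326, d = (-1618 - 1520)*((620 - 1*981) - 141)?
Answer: 1577602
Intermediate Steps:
d = 1575276 (d = -3138*((620 - 981) - 141) = -3138*(-361 - 141) = -3138*(-502) = 1575276)
d - b = 1575276 - 1*(-2326) = 1575276 + 2326 = 1577602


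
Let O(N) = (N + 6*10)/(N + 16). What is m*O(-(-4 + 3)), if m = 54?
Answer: 3294/17 ≈ 193.76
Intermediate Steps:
O(N) = (60 + N)/(16 + N) (O(N) = (N + 60)/(16 + N) = (60 + N)/(16 + N))
m*O(-(-4 + 3)) = 54*((60 - (-4 + 3))/(16 - (-4 + 3))) = 54*((60 - 1*(-1))/(16 - 1*(-1))) = 54*((60 + 1)/(16 + 1)) = 54*(61/17) = 3294/17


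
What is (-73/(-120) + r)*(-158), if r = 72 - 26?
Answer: -441847/60 ≈ -7364.1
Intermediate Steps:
r = 46
(-73/(-120) + r)*(-158) = (-73/(-120) + 46)*(-158) = (-73*(-1/120) + 46)*(-158) = (73/120 + 46)*(-158) = (5593/120)*(-158) = -441847/60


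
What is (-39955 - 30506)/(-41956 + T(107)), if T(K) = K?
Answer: 70461/41849 ≈ 1.6837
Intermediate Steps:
(-39955 - 30506)/(-41956 + T(107)) = (-39955 - 30506)/(-41956 + 107) = -70461/(-41849) = -70461*(-1/41849) = 70461/41849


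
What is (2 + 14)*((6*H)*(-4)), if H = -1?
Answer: 384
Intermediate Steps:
(2 + 14)*((6*H)*(-4)) = (2 + 14)*((6*(-1))*(-4)) = 16*(-6*(-4)) = 16*24 = 384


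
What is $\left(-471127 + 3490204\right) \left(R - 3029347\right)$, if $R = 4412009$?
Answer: $4174363042974$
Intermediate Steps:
$\left(-471127 + 3490204\right) \left(R - 3029347\right) = \left(-471127 + 3490204\right) \left(4412009 - 3029347\right) = 3019077 \cdot 1382662 = 4174363042974$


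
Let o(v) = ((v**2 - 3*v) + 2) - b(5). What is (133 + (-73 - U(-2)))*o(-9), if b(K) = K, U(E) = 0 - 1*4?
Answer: 6720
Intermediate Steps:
U(E) = -4 (U(E) = 0 - 4 = -4)
o(v) = -3 + v**2 - 3*v (o(v) = ((v**2 - 3*v) + 2) - 1*5 = (2 + v**2 - 3*v) - 5 = -3 + v**2 - 3*v)
(133 + (-73 - U(-2)))*o(-9) = (133 + (-73 - 1*(-4)))*(-3 + (-9)**2 - 3*(-9)) = (133 + (-73 + 4))*(-3 + 81 + 27) = (133 - 69)*105 = 64*105 = 6720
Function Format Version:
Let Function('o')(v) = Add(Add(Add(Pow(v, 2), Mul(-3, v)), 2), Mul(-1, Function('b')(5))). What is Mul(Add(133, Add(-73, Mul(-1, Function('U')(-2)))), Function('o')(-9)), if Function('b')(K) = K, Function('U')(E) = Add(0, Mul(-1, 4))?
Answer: 6720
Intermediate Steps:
Function('U')(E) = -4 (Function('U')(E) = Add(0, -4) = -4)
Function('o')(v) = Add(-3, Pow(v, 2), Mul(-3, v)) (Function('o')(v) = Add(Add(Add(Pow(v, 2), Mul(-3, v)), 2), Mul(-1, 5)) = Add(Add(2, Pow(v, 2), Mul(-3, v)), -5) = Add(-3, Pow(v, 2), Mul(-3, v)))
Mul(Add(133, Add(-73, Mul(-1, Function('U')(-2)))), Function('o')(-9)) = Mul(Add(133, Add(-73, Mul(-1, -4))), Add(-3, Pow(-9, 2), Mul(-3, -9))) = Mul(Add(133, Add(-73, 4)), Add(-3, 81, 27)) = Mul(Add(133, -69), 105) = Mul(64, 105) = 6720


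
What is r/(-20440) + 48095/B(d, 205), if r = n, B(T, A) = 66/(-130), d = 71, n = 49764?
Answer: -15975164803/168630 ≈ -94735.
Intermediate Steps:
B(T, A) = -33/65 (B(T, A) = 66*(-1/130) = -33/65)
r = 49764
r/(-20440) + 48095/B(d, 205) = 49764/(-20440) + 48095/(-33/65) = 49764*(-1/20440) + 48095*(-65/33) = -12441/5110 - 3126175/33 = -15975164803/168630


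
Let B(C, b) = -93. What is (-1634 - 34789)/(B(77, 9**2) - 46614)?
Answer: 12141/15569 ≈ 0.77982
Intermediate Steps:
(-1634 - 34789)/(B(77, 9**2) - 46614) = (-1634 - 34789)/(-93 - 46614) = -36423/(-46707) = -36423*(-1/46707) = 12141/15569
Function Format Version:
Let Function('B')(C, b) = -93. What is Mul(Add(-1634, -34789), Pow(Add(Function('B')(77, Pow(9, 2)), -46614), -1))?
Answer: Rational(12141, 15569) ≈ 0.77982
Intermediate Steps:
Mul(Add(-1634, -34789), Pow(Add(Function('B')(77, Pow(9, 2)), -46614), -1)) = Mul(Add(-1634, -34789), Pow(Add(-93, -46614), -1)) = Mul(-36423, Pow(-46707, -1)) = Mul(-36423, Rational(-1, 46707)) = Rational(12141, 15569)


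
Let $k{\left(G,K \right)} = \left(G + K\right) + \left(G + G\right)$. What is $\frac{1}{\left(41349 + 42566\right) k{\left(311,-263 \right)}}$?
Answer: $\frac{1}{56223050} \approx 1.7786 \cdot 10^{-8}$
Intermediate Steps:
$k{\left(G,K \right)} = K + 3 G$ ($k{\left(G,K \right)} = \left(G + K\right) + 2 G = K + 3 G$)
$\frac{1}{\left(41349 + 42566\right) k{\left(311,-263 \right)}} = \frac{1}{\left(41349 + 42566\right) \left(-263 + 3 \cdot 311\right)} = \frac{1}{83915 \left(-263 + 933\right)} = \frac{1}{83915 \cdot 670} = \frac{1}{83915} \cdot \frac{1}{670} = \frac{1}{56223050}$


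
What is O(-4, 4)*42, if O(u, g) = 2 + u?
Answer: -84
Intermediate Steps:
O(-4, 4)*42 = (2 - 4)*42 = -2*42 = -84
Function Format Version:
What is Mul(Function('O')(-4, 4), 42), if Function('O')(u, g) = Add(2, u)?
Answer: -84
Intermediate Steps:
Mul(Function('O')(-4, 4), 42) = Mul(Add(2, -4), 42) = Mul(-2, 42) = -84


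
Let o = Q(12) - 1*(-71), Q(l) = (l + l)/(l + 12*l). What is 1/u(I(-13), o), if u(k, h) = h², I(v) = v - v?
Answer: 169/855625 ≈ 0.00019752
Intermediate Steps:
I(v) = 0
Q(l) = 2/13 (Q(l) = (2*l)/((13*l)) = (2*l)*(1/(13*l)) = 2/13)
o = 925/13 (o = 2/13 - 1*(-71) = 2/13 + 71 = 925/13 ≈ 71.154)
1/u(I(-13), o) = 1/((925/13)²) = 1/(855625/169) = 169/855625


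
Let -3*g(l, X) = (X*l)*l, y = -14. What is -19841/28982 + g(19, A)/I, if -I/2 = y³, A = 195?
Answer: -394475019/79526608 ≈ -4.9603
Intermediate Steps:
I = 5488 (I = -2*(-14)³ = -2*(-2744) = 5488)
g(l, X) = -X*l²/3 (g(l, X) = -X*l*l/3 = -X*l²/3)
-19841/28982 + g(19, A)/I = -19841/28982 - ⅓*195*19²/5488 = -19841*1/28982 - ⅓*195*361*(1/5488) = -19841/28982 - 23465*1/5488 = -19841/28982 - 23465/5488 = -394475019/79526608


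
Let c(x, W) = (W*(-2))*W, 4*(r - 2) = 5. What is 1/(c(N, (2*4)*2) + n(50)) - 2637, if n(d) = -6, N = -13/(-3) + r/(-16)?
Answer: -1365967/518 ≈ -2637.0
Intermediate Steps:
r = 13/4 (r = 2 + (¼)*5 = 2 + 5/4 = 13/4 ≈ 3.2500)
N = 793/192 (N = -13/(-3) + (13/4)/(-16) = -13*(-⅓) + (13/4)*(-1/16) = 13/3 - 13/64 = 793/192 ≈ 4.1302)
c(x, W) = -2*W² (c(x, W) = (-2*W)*W = -2*W²)
1/(c(N, (2*4)*2) + n(50)) - 2637 = 1/(-2*((2*4)*2)² - 6) - 2637 = 1/(-2*(8*2)² - 6) - 2637 = 1/(-2*16² - 6) - 2637 = 1/(-2*256 - 6) - 2637 = 1/(-512 - 6) - 2637 = 1/(-518) - 2637 = -1/518 - 2637 = -1365967/518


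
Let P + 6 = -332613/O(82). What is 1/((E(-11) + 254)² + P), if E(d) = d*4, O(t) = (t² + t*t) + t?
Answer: 4510/198753069 ≈ 2.2691e-5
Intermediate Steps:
O(t) = t + 2*t² (O(t) = (t² + t²) + t = 2*t² + t = t + 2*t²)
E(d) = 4*d
P = -137931/4510 (P = -6 - 332613/(82*(1 + 2*82)) = -6 - 332613/(82*(1 + 164)) = -6 - 332613/(82*165) = -6 - 332613/13530 = -6 - 27*12319/13530 = -6 - 110871/4510 = -137931/4510 ≈ -30.583)
1/((E(-11) + 254)² + P) = 1/((4*(-11) + 254)² - 137931/4510) = 1/((-44 + 254)² - 137931/4510) = 1/(210² - 137931/4510) = 1/(44100 - 137931/4510) = 1/(198753069/4510) = 4510/198753069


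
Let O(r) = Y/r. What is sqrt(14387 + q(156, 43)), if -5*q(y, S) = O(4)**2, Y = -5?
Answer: 277*sqrt(3)/4 ≈ 119.94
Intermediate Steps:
O(r) = -5/r
q(y, S) = -5/16 (q(y, S) = -(-5/4)**2/5 = -1/5*25/16 = -5/16)
sqrt(14387 + q(156, 43)) = sqrt(14387 - 5/16) = sqrt(230187/16) = 277*sqrt(3)/4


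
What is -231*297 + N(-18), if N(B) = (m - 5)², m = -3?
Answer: -68543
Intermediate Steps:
N(B) = 64 (N(B) = (-3 - 5)² = (-8)² = 64)
-231*297 + N(-18) = -231*297 + 64 = -68607 + 64 = -68543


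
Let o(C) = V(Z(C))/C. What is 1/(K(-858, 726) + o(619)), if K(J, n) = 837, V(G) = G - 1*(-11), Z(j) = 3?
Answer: 619/518117 ≈ 0.0011947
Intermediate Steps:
V(G) = 11 + G (V(G) = G + 11 = 11 + G)
o(C) = 14/C (o(C) = (11 + 3)/C = 14/C)
1/(K(-858, 726) + o(619)) = 1/(837 + 14/619) = 1/(518117/619) = 619/518117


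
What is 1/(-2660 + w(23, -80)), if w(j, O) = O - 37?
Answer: -1/2777 ≈ -0.00036010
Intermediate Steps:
w(j, O) = -37 + O
1/(-2660 + w(23, -80)) = 1/(-2660 + (-37 - 80)) = 1/(-2660 - 117) = 1/(-2777) = -1/2777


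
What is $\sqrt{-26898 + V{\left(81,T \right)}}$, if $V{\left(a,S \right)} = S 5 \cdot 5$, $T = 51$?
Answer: $3 i \sqrt{2847} \approx 160.07 i$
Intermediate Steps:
$V{\left(a,S \right)} = 25 S$ ($V{\left(a,S \right)} = 5 S 5 = 25 S$)
$\sqrt{-26898 + V{\left(81,T \right)}} = \sqrt{-26898 + 25 \cdot 51} = \sqrt{-26898 + 1275} = \sqrt{-25623} = 3 i \sqrt{2847}$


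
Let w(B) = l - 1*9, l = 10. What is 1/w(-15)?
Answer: 1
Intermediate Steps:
w(B) = 1 (w(B) = 10 - 1*9 = 10 - 9 = 1)
1/w(-15) = 1/1 = 1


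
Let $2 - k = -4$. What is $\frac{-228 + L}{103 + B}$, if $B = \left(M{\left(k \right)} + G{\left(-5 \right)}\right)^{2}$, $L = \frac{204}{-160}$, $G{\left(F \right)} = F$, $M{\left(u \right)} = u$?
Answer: $- \frac{9171}{4160} \approx -2.2046$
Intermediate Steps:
$k = 6$ ($k = 2 - -4 = 2 + 4 = 6$)
$L = - \frac{51}{40}$ ($L = 204 \left(- \frac{1}{160}\right) = - \frac{51}{40} \approx -1.275$)
$B = 1$ ($B = \left(6 - 5\right)^{2} = 1^{2} = 1$)
$\frac{-228 + L}{103 + B} = \frac{-228 - \frac{51}{40}}{103 + 1} = - \frac{9171}{40 \cdot 104} = \left(- \frac{9171}{40}\right) \frac{1}{104} = - \frac{9171}{4160}$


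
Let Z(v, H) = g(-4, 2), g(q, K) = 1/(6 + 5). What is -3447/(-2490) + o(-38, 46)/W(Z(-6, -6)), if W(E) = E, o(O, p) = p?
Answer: 421129/830 ≈ 507.38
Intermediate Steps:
g(q, K) = 1/11
Z(v, H) = 1/11
-3447/(-2490) + o(-38, 46)/W(Z(-6, -6)) = -3447/(-2490) + 46/(1/11) = -3447*(-1/2490) + 46*11 = 1149/830 + 506 = 421129/830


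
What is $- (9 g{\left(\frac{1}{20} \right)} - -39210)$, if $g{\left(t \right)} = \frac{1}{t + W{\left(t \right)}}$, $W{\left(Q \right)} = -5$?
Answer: $- \frac{431290}{11} \approx -39208.0$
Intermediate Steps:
$g{\left(t \right)} = \frac{1}{-5 + t}$ ($g{\left(t \right)} = \frac{1}{t - 5} = \frac{1}{-5 + t}$)
$- (9 g{\left(\frac{1}{20} \right)} - -39210) = - (\frac{9}{-5 + \frac{1}{20}} - -39210) = - (\frac{9}{-5 + \frac{1}{20}} + 39210) = - (\frac{9}{- \frac{99}{20}} + 39210) = - (9 \left(- \frac{20}{99}\right) + 39210) = - (- \frac{20}{11} + 39210) = \left(-1\right) \frac{431290}{11} = - \frac{431290}{11}$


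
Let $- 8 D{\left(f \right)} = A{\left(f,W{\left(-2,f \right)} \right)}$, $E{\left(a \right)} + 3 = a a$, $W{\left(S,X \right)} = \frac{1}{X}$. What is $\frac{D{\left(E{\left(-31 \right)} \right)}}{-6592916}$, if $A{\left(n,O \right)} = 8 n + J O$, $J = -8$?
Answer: $\frac{83433}{574183048} \approx 0.00014531$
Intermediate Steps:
$E{\left(a \right)} = -3 + a^{2}$ ($E{\left(a \right)} = -3 + a a = -3 + a^{2}$)
$A{\left(n,O \right)} = - 8 O + 8 n$ ($A{\left(n,O \right)} = 8 n - 8 O = - 8 O + 8 n$)
$D{\left(f \right)} = \frac{1}{f} - f$ ($D{\left(f \right)} = - \frac{- \frac{8}{f} + 8 f}{8} = \frac{1}{f} - f$)
$\frac{D{\left(E{\left(-31 \right)} \right)}}{-6592916} = \frac{\frac{1}{-3 + \left(-31\right)^{2}} - \left(-3 + \left(-31\right)^{2}\right)}{-6592916} = \left(\frac{1}{-3 + 961} - \left(-3 + 961\right)\right) \left(- \frac{1}{6592916}\right) = \left(\frac{1}{958} - 958\right) \left(- \frac{1}{6592916}\right) = \left(- \frac{917763}{958}\right) \left(- \frac{1}{6592916}\right) = \frac{83433}{574183048}$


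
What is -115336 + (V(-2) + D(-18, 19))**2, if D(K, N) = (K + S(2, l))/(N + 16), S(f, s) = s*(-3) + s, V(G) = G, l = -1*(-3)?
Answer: -141277764/1225 ≈ -1.1533e+5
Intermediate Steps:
l = 3
S(f, s) = -2*s (S(f, s) = -3*s + s = -2*s)
D(K, N) = (-6 + K)/(16 + N) (D(K, N) = (K - 2*3)/(N + 16) = (K - 6)/(16 + N) = (-6 + K)/(16 + N))
-115336 + (V(-2) + D(-18, 19))**2 = -115336 + (-2 + (-6 - 18)/(16 + 19))**2 = -115336 + (-2 - 24/35)**2 = -115336 + (-94/35)**2 = -115336 + 8836/1225 = -141277764/1225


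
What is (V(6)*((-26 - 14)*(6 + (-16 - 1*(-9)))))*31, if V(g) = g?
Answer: 7440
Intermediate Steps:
(V(6)*((-26 - 14)*(6 + (-16 - 1*(-9)))))*31 = (6*((-26 - 14)*(6 + (-16 - 1*(-9)))))*31 = (6*(-40*(6 + (-16 + 9))))*31 = (6*(-40*(6 - 7)))*31 = (6*(-40*(-1)))*31 = (6*40)*31 = 240*31 = 7440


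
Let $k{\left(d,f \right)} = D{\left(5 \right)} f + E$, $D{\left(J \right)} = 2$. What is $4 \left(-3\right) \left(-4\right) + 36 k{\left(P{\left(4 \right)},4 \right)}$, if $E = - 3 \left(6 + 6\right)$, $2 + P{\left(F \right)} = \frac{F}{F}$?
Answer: $-960$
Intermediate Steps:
$P{\left(F \right)} = -1$ ($P{\left(F \right)} = -2 + \frac{F}{F} = -2 + 1 = -1$)
$E = -36$ ($E = \left(-3\right) 12 = -36$)
$k{\left(d,f \right)} = -36 + 2 f$ ($k{\left(d,f \right)} = 2 f - 36 = -36 + 2 f$)
$4 \left(-3\right) \left(-4\right) + 36 k{\left(P{\left(4 \right)},4 \right)} = 4 \left(-3\right) \left(-4\right) + 36 \left(-36 + 2 \cdot 4\right) = \left(-12\right) \left(-4\right) + 36 \left(-36 + 8\right) = 48 + 36 \left(-28\right) = 48 - 1008 = -960$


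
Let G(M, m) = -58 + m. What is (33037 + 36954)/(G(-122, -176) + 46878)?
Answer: 69991/46644 ≈ 1.5005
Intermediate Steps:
(33037 + 36954)/(G(-122, -176) + 46878) = (33037 + 36954)/((-58 - 176) + 46878) = 69991/(-234 + 46878) = 69991/46644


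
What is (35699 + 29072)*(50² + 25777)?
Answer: 1831529567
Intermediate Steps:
(35699 + 29072)*(50² + 25777) = 64771*(2500 + 25777) = 64771*28277 = 1831529567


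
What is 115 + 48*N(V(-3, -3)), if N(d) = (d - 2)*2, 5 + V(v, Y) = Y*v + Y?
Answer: 19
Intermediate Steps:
V(v, Y) = -5 + Y + Y*v (V(v, Y) = -5 + (Y*v + Y) = -5 + (Y + Y*v) = -5 + Y + Y*v)
N(d) = -4 + 2*d (N(d) = (-2 + d)*2 = -4 + 2*d)
115 + 48*N(V(-3, -3)) = 115 + 48*(-4 + 2*(-5 - 3 - 3*(-3))) = 115 + 48*(-4 + 2*(-5 - 3 + 9)) = 115 + 48*(-4 + 2*1) = 115 + 48*(-4 + 2) = 115 + 48*(-2) = 115 - 96 = 19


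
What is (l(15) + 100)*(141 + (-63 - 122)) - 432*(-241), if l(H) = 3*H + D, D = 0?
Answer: 97732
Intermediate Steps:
l(H) = 3*H (l(H) = 3*H + 0 = 3*H)
(l(15) + 100)*(141 + (-63 - 122)) - 432*(-241) = (3*15 + 100)*(141 + (-63 - 122)) - 432*(-241) = (45 + 100)*(141 - 185) + 104112 = 145*(-44) + 104112 = -6380 + 104112 = 97732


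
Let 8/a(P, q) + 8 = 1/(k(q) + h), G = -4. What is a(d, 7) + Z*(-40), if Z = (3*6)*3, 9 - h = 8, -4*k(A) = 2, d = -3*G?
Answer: -6484/3 ≈ -2161.3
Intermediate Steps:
d = 12 (d = -3*(-4) = 12)
k(A) = -½ (k(A) = -¼*2 = -½)
h = 1 (h = 9 - 1*8 = 9 - 8 = 1)
Z = 54 (Z = 18*3 = 54)
a(P, q) = -4/3 (a(P, q) = 8/(-8 + 1/(-½ + 1)) = 8/(-8 + 1/(½)) = 8/(-8 + 2) = 8/(-6) = 8*(-⅙) = -4/3)
a(d, 7) + Z*(-40) = -4/3 + 54*(-40) = -4/3 - 2160 = -6484/3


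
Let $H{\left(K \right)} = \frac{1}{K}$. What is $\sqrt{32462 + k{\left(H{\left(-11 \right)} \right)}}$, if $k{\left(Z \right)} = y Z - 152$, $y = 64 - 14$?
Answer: $\frac{4 \sqrt{244310}}{11} \approx 179.74$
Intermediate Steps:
$y = 50$
$k{\left(Z \right)} = -152 + 50 Z$ ($k{\left(Z \right)} = 50 Z - 152 = -152 + 50 Z$)
$\sqrt{32462 + k{\left(H{\left(-11 \right)} \right)}} = \sqrt{32462 - \left(152 - \frac{50}{-11}\right)} = \sqrt{32462 + \left(-152 + 50 \left(- \frac{1}{11}\right)\right)} = \sqrt{32462 - \frac{1722}{11}} = \sqrt{\frac{355360}{11}} = \frac{4 \sqrt{244310}}{11}$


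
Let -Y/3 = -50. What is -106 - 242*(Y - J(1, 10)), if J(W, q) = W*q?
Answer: -33986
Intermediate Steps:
Y = 150 (Y = -3*(-50) = 150)
-106 - 242*(Y - J(1, 10)) = -106 - 242*(150 - 10) = -106 - 242*140 = -106 - 33880 = -33986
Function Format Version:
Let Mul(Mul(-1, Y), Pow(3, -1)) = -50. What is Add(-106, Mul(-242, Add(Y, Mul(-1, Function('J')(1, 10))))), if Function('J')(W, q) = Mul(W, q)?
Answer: -33986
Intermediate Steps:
Y = 150 (Y = Mul(-3, -50) = 150)
Add(-106, Mul(-242, Add(Y, Mul(-1, Function('J')(1, 10))))) = Add(-106, Mul(-242, Add(150, Mul(-1, Mul(1, 10))))) = Add(-106, Mul(-242, Add(150, Mul(-1, 10)))) = Add(-106, Mul(-242, Add(150, -10))) = Add(-106, Mul(-242, 140)) = Add(-106, -33880) = -33986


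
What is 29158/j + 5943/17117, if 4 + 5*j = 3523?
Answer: 2516400847/60234723 ≈ 41.777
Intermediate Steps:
j = 3519/5 (j = -4/5 + (1/5)*3523 = -4/5 + 3523/5 = 3519/5 ≈ 703.80)
29158/j + 5943/17117 = 29158/(3519/5) + 5943/17117 = 29158*(5/3519) + 5943*(1/17117) = 145790/3519 + 5943/17117 = 2516400847/60234723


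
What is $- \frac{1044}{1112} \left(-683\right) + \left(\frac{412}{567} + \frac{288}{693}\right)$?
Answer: $\frac{1113806803}{1733886} \approx 642.38$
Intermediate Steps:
$- \frac{1044}{1112} \left(-683\right) + \left(\frac{412}{567} + \frac{288}{693}\right) = \left(-1044\right) \frac{1}{1112} \left(-683\right) + \left(412 \cdot \frac{1}{567} + 288 \cdot \frac{1}{693}\right) = \left(- \frac{261}{278}\right) \left(-683\right) + \left(\frac{412}{567} + \frac{32}{77}\right) = \frac{178263}{278} + \frac{7124}{6237} = \frac{1113806803}{1733886}$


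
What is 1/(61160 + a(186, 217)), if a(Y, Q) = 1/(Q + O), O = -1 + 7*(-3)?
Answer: 195/11926201 ≈ 1.6351e-5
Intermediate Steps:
O = -22 (O = -1 - 21 = -22)
a(Y, Q) = 1/(-22 + Q) (a(Y, Q) = 1/(Q - 22) = 1/(-22 + Q))
1/(61160 + a(186, 217)) = 1/(61160 + 1/(-22 + 217)) = 1/(61160 + 1/195) = 1/(11926201/195) = 195/11926201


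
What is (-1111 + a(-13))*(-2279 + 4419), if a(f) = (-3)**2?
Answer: -2358280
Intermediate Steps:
a(f) = 9
(-1111 + a(-13))*(-2279 + 4419) = (-1111 + 9)*(-2279 + 4419) = -1102*2140 = -2358280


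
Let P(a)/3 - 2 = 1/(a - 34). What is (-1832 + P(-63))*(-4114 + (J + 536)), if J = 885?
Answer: 476997625/97 ≈ 4.9175e+6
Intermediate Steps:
P(a) = 6 + 3/(-34 + a) (P(a) = 6 + 3/(a - 34) = 6 + 3/(-34 + a))
(-1832 + P(-63))*(-4114 + (J + 536)) = (-1832 + 3*(-67 + 2*(-63))/(-34 - 63))*(-4114 + (885 + 536)) = (-1832 + 3*(-67 - 126)/(-97))*(-4114 + 1421) = (-1832 + 3*(-1/97)*(-193))*(-2693) = (-1832 + 579/97)*(-2693) = -177125/97*(-2693) = 476997625/97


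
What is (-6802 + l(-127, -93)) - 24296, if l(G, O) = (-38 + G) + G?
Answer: -31390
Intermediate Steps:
l(G, O) = -38 + 2*G
(-6802 + l(-127, -93)) - 24296 = (-6802 + (-38 + 2*(-127))) - 24296 = (-6802 + (-38 - 254)) - 24296 = (-6802 - 292) - 24296 = -7094 - 24296 = -31390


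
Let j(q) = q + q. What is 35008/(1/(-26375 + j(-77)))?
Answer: -928727232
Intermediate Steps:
j(q) = 2*q
35008/(1/(-26375 + j(-77))) = 35008/(1/(-26375 + 2*(-77))) = 35008/(1/(-26375 - 154)) = 35008/(1/(-26529)) = 35008/(-1/26529) = 35008*(-26529) = -928727232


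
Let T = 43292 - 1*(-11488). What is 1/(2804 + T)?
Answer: 1/57584 ≈ 1.7366e-5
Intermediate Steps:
T = 54780 (T = 43292 + 11488 = 54780)
1/(2804 + T) = 1/(2804 + 54780) = 1/57584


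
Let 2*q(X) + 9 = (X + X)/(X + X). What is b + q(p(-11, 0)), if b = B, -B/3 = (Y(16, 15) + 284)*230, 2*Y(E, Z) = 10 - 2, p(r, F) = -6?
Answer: -198724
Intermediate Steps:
Y(E, Z) = 4 (Y(E, Z) = (10 - 2)/2 = (½)*8 = 4)
B = -198720 (B = -3*(4 + 284)*230 = -864*230 = -3*66240 = -198720)
q(X) = -4 (q(X) = -9/2 + ((X + X)/(X + X))/2 = -9/2 + ((2*X)/((2*X)))/2 = -9/2 + ((2*X)*(1/(2*X)))/2 = -9/2 + (½)*1 = -9/2 + ½ = -4)
b = -198720
b + q(p(-11, 0)) = -198720 - 4 = -198724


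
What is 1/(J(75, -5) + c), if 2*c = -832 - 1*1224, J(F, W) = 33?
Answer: -1/995 ≈ -0.0010050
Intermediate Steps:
c = -1028 (c = (-832 - 1*1224)/2 = (-832 - 1224)/2 = (½)*(-2056) = -1028)
1/(J(75, -5) + c) = 1/(33 - 1028) = 1/(-995) = -1/995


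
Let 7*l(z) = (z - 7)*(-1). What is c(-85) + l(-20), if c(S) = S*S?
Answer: 50602/7 ≈ 7228.9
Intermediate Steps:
c(S) = S²
l(z) = 1 - z/7 (l(z) = ((z - 7)*(-1))/7 = ((-7 + z)*(-1))/7 = (7 - z)/7 = 1 - z/7)
c(-85) + l(-20) = (-85)² + (1 - ⅐*(-20)) = 7225 + (1 + 20/7) = 7225 + 27/7 = 50602/7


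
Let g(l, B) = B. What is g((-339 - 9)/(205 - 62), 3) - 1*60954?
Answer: -60951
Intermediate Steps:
g((-339 - 9)/(205 - 62), 3) - 1*60954 = 3 - 1*60954 = 3 - 60954 = -60951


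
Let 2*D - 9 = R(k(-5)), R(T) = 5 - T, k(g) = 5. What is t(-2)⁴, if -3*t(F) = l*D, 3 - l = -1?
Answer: 1296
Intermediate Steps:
l = 4 (l = 3 - 1*(-1) = 3 + 1 = 4)
D = 9/2 (D = 9/2 + (5 - 1*5)/2 = 9/2 + (5 - 5)/2 = 9/2 + (½)*0 = 9/2 + 0 = 9/2 ≈ 4.5000)
t(F) = -6 (t(F) = -4*9/(3*2) = -⅓*18 = -6)
t(-2)⁴ = (-6)⁴ = 1296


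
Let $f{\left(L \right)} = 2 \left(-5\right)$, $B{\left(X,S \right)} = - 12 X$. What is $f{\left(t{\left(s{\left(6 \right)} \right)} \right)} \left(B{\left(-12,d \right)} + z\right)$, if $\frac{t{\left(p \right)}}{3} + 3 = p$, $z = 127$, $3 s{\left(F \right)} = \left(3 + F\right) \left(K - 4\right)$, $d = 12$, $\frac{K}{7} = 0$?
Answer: $-2710$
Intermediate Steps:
$K = 0$ ($K = 7 \cdot 0 = 0$)
$s{\left(F \right)} = -4 - \frac{4 F}{3}$ ($s{\left(F \right)} = \frac{\left(3 + F\right) \left(0 - 4\right)}{3} = \frac{\left(3 + F\right) \left(-4\right)}{3} = \frac{-12 - 4 F}{3} = -4 - \frac{4 F}{3}$)
$t{\left(p \right)} = -9 + 3 p$
$f{\left(L \right)} = -10$
$f{\left(t{\left(s{\left(6 \right)} \right)} \right)} \left(B{\left(-12,d \right)} + z\right) = - 10 \left(\left(-12\right) \left(-12\right) + 127\right) = - 10 \left(144 + 127\right) = \left(-10\right) 271 = -2710$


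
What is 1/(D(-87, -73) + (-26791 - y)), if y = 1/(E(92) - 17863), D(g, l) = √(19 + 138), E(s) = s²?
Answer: -2366749106592/63407561193329107 - 88341201*√157/63407561193329107 ≈ -3.7343e-5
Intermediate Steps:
D(g, l) = √157
y = -1/9399 (y = 1/(92² - 17863) = 1/(8464 - 17863) = 1/(-9399) = -1/9399 ≈ -0.00010639)
1/(D(-87, -73) + (-26791 - y)) = 1/(√157 + (-26791 - 1*(-1/9399))) = 1/(√157 + (-26791 + 1/9399)) = 1/(√157 - 251808608/9399) = 1/(-251808608/9399 + √157)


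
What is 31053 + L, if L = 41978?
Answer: 73031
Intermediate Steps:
31053 + L = 31053 + 41978 = 73031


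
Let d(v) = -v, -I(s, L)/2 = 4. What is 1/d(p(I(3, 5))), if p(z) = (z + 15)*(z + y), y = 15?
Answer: -1/49 ≈ -0.020408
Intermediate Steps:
I(s, L) = -8 (I(s, L) = -2*4 = -8)
p(z) = (15 + z)² (p(z) = (z + 15)*(z + 15) = (15 + z)*(15 + z) = (15 + z)²)
1/d(p(I(3, 5))) = 1/(-(225 + (-8)² + 30*(-8))) = 1/(-(225 + 64 - 240)) = 1/(-1*49) = 1/(-49) = -1/49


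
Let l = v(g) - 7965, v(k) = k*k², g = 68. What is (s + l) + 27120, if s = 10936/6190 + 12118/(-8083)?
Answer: 8345314309129/25016885 ≈ 3.3359e+5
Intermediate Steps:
v(k) = k³
s = 6692634/25016885 (s = 10936*(1/6190) + 12118*(-1/8083) = 5468/3095 - 12118/8083 = 6692634/25016885 ≈ 0.26752)
l = 306467 (l = 68³ - 7965 = 314432 - 7965 = 306467)
(s + l) + 27120 = (6692634/25016885 + 306467) + 27120 = 7666856387929/25016885 + 27120 = 8345314309129/25016885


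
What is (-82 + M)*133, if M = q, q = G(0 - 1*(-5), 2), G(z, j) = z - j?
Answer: -10507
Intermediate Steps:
q = 3 (q = (0 - 1*(-5)) - 1*2 = (0 + 5) - 2 = 5 - 2 = 3)
M = 3
(-82 + M)*133 = (-82 + 3)*133 = -79*133 = -10507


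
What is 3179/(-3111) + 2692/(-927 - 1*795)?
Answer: -135775/52521 ≈ -2.5852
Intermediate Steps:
3179/(-3111) + 2692/(-927 - 1*795) = 3179*(-1/3111) + 2692/(-927 - 795) = -187/183 + 2692/(-1722) = -187/183 + 2692*(-1/1722) = -187/183 - 1346/861 = -135775/52521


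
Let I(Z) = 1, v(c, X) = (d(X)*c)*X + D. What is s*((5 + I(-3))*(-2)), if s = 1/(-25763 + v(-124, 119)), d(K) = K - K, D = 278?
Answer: 4/8495 ≈ 0.00047087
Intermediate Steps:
d(K) = 0
v(c, X) = 278 (v(c, X) = (0*c)*X + 278 = 0*X + 278 = 0 + 278 = 278)
s = -1/25485 (s = 1/(-25763 + 278) = 1/(-25485) = -1/25485 ≈ -3.9239e-5)
s*((5 + I(-3))*(-2)) = -(5 + 1)*(-2)/25485 = -2*(-2)/8495 = -1/25485*(-12) = 4/8495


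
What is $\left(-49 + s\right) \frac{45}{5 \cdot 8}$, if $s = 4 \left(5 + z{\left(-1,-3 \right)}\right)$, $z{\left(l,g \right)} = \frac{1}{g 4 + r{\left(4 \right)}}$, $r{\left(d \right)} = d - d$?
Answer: $-33$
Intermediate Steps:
$r{\left(d \right)} = 0$
$z{\left(l,g \right)} = \frac{1}{4 g}$ ($z{\left(l,g \right)} = \frac{1}{g 4 + 0} = \frac{1}{4 g + 0} = \frac{1}{4 g}$)
$s = \frac{59}{3}$ ($s = 4 \left(5 + \frac{1}{4 \left(-3\right)}\right) = 4 \left(5 + \frac{1}{4} \left(- \frac{1}{3}\right)\right) = 4 \left(5 - \frac{1}{12}\right) = 4 \cdot \frac{59}{12} = \frac{59}{3} \approx 19.667$)
$\left(-49 + s\right) \frac{45}{5 \cdot 8} = \left(-49 + \frac{59}{3}\right) \frac{45}{5 \cdot 8} = - \frac{88 \cdot \frac{45}{40}}{3} = - \frac{88 \cdot 45 \cdot \frac{1}{40}}{3} = \left(- \frac{88}{3}\right) \frac{9}{8} = -33$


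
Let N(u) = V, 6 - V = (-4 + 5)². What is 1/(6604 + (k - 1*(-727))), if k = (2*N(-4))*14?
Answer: 1/7471 ≈ 0.00013385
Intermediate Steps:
V = 5 (V = 6 - (-4 + 5)² = 6 - 1*1² = 6 - 1*1 = 6 - 1 = 5)
N(u) = 5
k = 140 (k = (2*5)*14 = 10*14 = 140)
1/(6604 + (k - 1*(-727))) = 1/(6604 + (140 - 1*(-727))) = 1/(6604 + (140 + 727)) = 1/(6604 + 867) = 1/7471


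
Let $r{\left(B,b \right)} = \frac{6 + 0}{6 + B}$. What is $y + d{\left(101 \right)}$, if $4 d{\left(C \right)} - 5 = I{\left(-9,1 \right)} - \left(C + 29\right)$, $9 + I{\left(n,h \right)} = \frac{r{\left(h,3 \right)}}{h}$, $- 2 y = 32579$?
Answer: $- \frac{228519}{14} \approx -16323.0$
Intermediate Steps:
$r{\left(B,b \right)} = \frac{6}{6 + B}$
$y = - \frac{32579}{2}$ ($y = \left(- \frac{1}{2}\right) 32579 = - \frac{32579}{2} \approx -16290.0$)
$I{\left(n,h \right)} = -9 + \frac{6}{h \left(6 + h\right)}$ ($I{\left(n,h \right)} = -9 + \frac{6 \frac{1}{6 + h}}{h} = -9 + \frac{6}{h \left(6 + h\right)}$)
$d{\left(C \right)} = - \frac{225}{28} - \frac{C}{4}$ ($d{\left(C \right)} = \frac{5}{4} + \frac{\left(-9 + \frac{6}{1 \left(6 + 1\right)}\right) - \left(C + 29\right)}{4} = \frac{5}{4} + \frac{\left(-9 + 6 \cdot 1 \cdot \frac{1}{7}\right) - \left(29 + C\right)}{4} = \frac{5}{4} + \frac{\left(-9 + \frac{6}{7}\right) - \left(29 + C\right)}{4} = \frac{5}{4} + \frac{- \frac{57}{7} - \left(29 + C\right)}{4} = \frac{5}{4} + \frac{- \frac{260}{7} - C}{4} = \frac{5}{4} - \left(\frac{65}{7} + \frac{C}{4}\right) = - \frac{225}{28} - \frac{C}{4}$)
$y + d{\left(101 \right)} = - \frac{32579}{2} - \frac{233}{7} = - \frac{228519}{14}$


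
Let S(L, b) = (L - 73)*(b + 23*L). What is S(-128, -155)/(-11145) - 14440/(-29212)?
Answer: -1502932649/27130645 ≈ -55.396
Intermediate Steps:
S(L, b) = (-73 + L)*(b + 23*L)
S(-128, -155)/(-11145) - 14440/(-29212) = (-1679*(-128) - 73*(-155) + 23*(-128)² - 128*(-155))/(-11145) - 14440/(-29212) = (214912 + 11315 + 23*16384 + 19840)*(-1/11145) - 14440*(-1/29212) = (214912 + 11315 + 376832 + 19840)*(-1/11145) + 3610/7303 = 622899*(-1/11145) + 3610/7303 = -207633/3715 + 3610/7303 = -1502932649/27130645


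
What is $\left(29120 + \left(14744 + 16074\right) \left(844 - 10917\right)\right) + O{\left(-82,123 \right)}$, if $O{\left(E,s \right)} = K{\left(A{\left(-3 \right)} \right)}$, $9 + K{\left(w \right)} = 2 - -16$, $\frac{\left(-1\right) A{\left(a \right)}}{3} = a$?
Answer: $-310400585$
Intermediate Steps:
$A{\left(a \right)} = - 3 a$
$K{\left(w \right)} = 9$ ($K{\left(w \right)} = -9 + \left(2 - -16\right) = -9 + \left(2 + 16\right) = -9 + 18 = 9$)
$O{\left(E,s \right)} = 9$
$\left(29120 + \left(14744 + 16074\right) \left(844 - 10917\right)\right) + O{\left(-82,123 \right)} = \left(29120 + \left(14744 + 16074\right) \left(844 - 10917\right)\right) + 9 = \left(29120 + 30818 \left(-10073\right)\right) + 9 = \left(29120 - 310429714\right) + 9 = -310400594 + 9 = -310400585$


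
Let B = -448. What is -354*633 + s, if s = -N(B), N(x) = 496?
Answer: -224578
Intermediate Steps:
s = -496 (s = -1*496 = -496)
-354*633 + s = -354*633 - 496 = -224082 - 496 = -224578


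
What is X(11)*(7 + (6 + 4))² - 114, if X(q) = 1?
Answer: 175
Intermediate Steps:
X(11)*(7 + (6 + 4))² - 114 = 1*(7 + (6 + 4))² - 114 = 1*(7 + 10)² - 114 = 1*17² - 114 = 1*289 - 114 = 289 - 114 = 175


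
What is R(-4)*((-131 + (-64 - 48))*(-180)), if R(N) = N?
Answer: -174960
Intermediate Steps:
R(-4)*((-131 + (-64 - 48))*(-180)) = -4*(-131 + (-64 - 48))*(-180) = -4*(-131 - 112)*(-180) = -(-972)*(-180) = -4*43740 = -174960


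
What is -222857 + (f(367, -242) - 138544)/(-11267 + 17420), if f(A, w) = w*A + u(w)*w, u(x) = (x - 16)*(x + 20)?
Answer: -461775757/2051 ≈ -2.2515e+5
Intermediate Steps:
u(x) = (-16 + x)*(20 + x)
f(A, w) = A*w + w*(-320 + w**2 + 4*w) (f(A, w) = w*A + (-320 + w**2 + 4*w)*w = A*w + w*(-320 + w**2 + 4*w))
-222857 + (f(367, -242) - 138544)/(-11267 + 17420) = -222857 + (-242*(-320 + 367 + (-242)**2 + 4*(-242)) - 138544)/(-11267 + 17420) = -222857 + (-242*(-320 + 367 + 58564 - 968) - 138544)/6153 = -222857 + (-242*57643 - 138544)*(1/6153) = -222857 + (-13949606 - 138544)*(1/6153) = -222857 - 14088150*1/6153 = -222857 - 4696050/2051 = -461775757/2051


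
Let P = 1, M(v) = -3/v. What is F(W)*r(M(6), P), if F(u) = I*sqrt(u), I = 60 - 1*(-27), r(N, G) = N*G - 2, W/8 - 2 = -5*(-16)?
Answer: -870*sqrt(41) ≈ -5570.7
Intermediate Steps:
W = 656 (W = 16 + 8*(-5*(-16)) = 16 + 8*80 = 16 + 640 = 656)
r(N, G) = -2 + G*N (r(N, G) = G*N - 2 = -2 + G*N)
I = 87 (I = 60 + 27 = 87)
F(u) = 87*sqrt(u)
F(W)*r(M(6), P) = (87*sqrt(656))*(-2 + 1*(-3/6)) = (87*(4*sqrt(41)))*(-2 + 1*(-3*1/6)) = (348*sqrt(41))*(-2 + 1*(-1/2)) = (348*sqrt(41))*(-2 - 1/2) = (348*sqrt(41))*(-5/2) = -870*sqrt(41)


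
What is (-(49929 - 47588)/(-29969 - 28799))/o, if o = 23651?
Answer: 2341/1389921968 ≈ 1.6843e-6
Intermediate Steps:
(-(49929 - 47588)/(-29969 - 28799))/o = -(49929 - 47588)/(-29969 - 28799)/23651 = -2341/(-58768)*(1/23651) = -2341*(-1)/58768*(1/23651) = -1*(-2341/58768)*(1/23651) = (2341/58768)*(1/23651) = 2341/1389921968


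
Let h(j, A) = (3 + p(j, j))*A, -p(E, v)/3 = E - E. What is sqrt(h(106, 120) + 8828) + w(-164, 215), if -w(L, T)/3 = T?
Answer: -645 + 2*sqrt(2297) ≈ -549.15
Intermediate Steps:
w(L, T) = -3*T
p(E, v) = 0 (p(E, v) = -3*(E - E) = -3*0 = 0)
h(j, A) = 3*A (h(j, A) = (3 + 0)*A = 3*A)
sqrt(h(106, 120) + 8828) + w(-164, 215) = sqrt(3*120 + 8828) - 3*215 = sqrt(360 + 8828) - 645 = sqrt(9188) - 645 = 2*sqrt(2297) - 645 = -645 + 2*sqrt(2297)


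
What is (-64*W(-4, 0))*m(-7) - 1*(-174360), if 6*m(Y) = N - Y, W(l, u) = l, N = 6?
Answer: 524744/3 ≈ 1.7491e+5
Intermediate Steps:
m(Y) = 1 - Y/6 (m(Y) = (6 - Y)/6 = 1 - Y/6)
(-64*W(-4, 0))*m(-7) - 1*(-174360) = (-64*(-4))*(1 - ⅙*(-7)) - 1*(-174360) = 256*(1 + 7/6) + 174360 = 256*(13/6) + 174360 = 1664/3 + 174360 = 524744/3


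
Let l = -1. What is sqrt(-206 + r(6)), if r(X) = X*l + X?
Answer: I*sqrt(206) ≈ 14.353*I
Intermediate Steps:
r(X) = 0 (r(X) = X*(-1) + X = -X + X = 0)
sqrt(-206 + r(6)) = sqrt(-206 + 0) = sqrt(-206) = I*sqrt(206)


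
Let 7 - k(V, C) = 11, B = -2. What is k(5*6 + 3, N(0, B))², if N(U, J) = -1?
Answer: 16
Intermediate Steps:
k(V, C) = -4 (k(V, C) = 7 - 1*11 = 7 - 11 = -4)
k(5*6 + 3, N(0, B))² = (-4)² = 16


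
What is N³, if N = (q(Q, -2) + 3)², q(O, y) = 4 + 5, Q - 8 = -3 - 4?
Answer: 2985984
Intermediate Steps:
Q = 1 (Q = 8 + (-3 - 4) = 8 - 7 = 1)
q(O, y) = 9
N = 144 (N = (9 + 3)² = 12² = 144)
N³ = 144³ = 2985984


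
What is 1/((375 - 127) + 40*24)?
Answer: 1/1208 ≈ 0.00082781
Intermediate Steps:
1/((375 - 127) + 40*24) = 1/(248 + 960) = 1/1208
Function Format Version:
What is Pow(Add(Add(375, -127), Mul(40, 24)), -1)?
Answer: Rational(1, 1208) ≈ 0.00082781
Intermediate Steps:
Pow(Add(Add(375, -127), Mul(40, 24)), -1) = Pow(Add(248, 960), -1) = Pow(1208, -1) = Rational(1, 1208)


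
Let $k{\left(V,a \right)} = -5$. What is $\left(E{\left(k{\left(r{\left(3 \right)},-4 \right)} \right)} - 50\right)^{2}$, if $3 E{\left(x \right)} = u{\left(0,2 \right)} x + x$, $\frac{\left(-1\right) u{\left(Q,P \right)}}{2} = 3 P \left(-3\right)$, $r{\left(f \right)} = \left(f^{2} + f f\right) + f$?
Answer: $\frac{112225}{9} \approx 12469.0$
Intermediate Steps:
$r{\left(f \right)} = f + 2 f^{2}$ ($r{\left(f \right)} = \left(f^{2} + f^{2}\right) + f = 2 f^{2} + f = f + 2 f^{2}$)
$u{\left(Q,P \right)} = 18 P$ ($u{\left(Q,P \right)} = - 2 \cdot 3 P \left(-3\right) = - 2 \left(- 9 P\right) = 18 P$)
$E{\left(x \right)} = \frac{37 x}{3}$ ($E{\left(x \right)} = \frac{18 \cdot 2 x + x}{3} = \frac{36 x + x}{3} = \frac{37 x}{3}$)
$\left(E{\left(k{\left(r{\left(3 \right)},-4 \right)} \right)} - 50\right)^{2} = \left(\frac{37}{3} \left(-5\right) - 50\right)^{2} = \left(- \frac{185}{3} - 50\right)^{2} = \left(- \frac{335}{3}\right)^{2} = \frac{112225}{9}$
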